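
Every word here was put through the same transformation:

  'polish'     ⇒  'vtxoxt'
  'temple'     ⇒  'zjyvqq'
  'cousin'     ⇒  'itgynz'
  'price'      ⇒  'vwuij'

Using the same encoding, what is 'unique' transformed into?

asuwzq

Shifts by position in polish: pos 0: p→v (+6), pos 1: o→t (+5), pos 2: l→x (+12), pos 3: i→o (+6), pos 4: s→x (+5), pos 5: h→t (+12) — repeating every 3. It's a Vigenère-style cipher with numeric key [6,5,12]: position i shifts by key[i mod 3].
For unique: u+6=a, n+5=s, i+12=u, q+6=w, u+5=z, e+12=q.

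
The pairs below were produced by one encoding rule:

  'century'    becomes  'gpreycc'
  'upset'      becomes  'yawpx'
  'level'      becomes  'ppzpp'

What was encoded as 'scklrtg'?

organic

The shifts repeat in a cycle of length 2: positions 0,1,… shift by +4, +11, then the pattern repeats.
Reversing it on scklrtg: s−4=o, c−11=r, k−4=g, l−11=a, r−4=n, t−11=i, g−4=c.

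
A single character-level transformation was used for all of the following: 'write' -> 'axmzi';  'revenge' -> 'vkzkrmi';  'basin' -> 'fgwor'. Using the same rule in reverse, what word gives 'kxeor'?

Shifts by position in write: pos 0: w→a (+4), pos 1: r→x (+6), pos 2: i→m (+4), pos 3: t→z (+6) — repeating every 2. A repeating key of period 2 is used — shifts +4, +6 over and over.
Undoing it on kxeor: k−4=g, x−6=r, e−4=a, o−6=i, r−4=n.

grain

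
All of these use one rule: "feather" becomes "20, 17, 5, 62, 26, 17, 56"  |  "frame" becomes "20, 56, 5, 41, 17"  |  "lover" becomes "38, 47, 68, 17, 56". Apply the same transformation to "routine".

f(#6)→20 and e(#5)→17: differences scale by 3, so n = 3·pos + 2. The formula is n = 3×(alphabet index, a=1) + 2.
On routine: r=18→56, o=15→47, u=21→65, t=20→62, i=9→29, n=14→44, e=5→17.

56, 47, 65, 62, 29, 44, 17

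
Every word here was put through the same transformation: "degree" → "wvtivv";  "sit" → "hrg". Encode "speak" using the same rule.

hkvzp

This is the alphabet-reversal cipher (Atbash): a becomes z, b becomes y, etc.
On speak: s↔h, p↔k, e↔v, a↔z, k↔p.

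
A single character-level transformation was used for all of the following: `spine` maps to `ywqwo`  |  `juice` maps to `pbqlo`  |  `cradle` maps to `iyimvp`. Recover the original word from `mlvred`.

genius

In spine: s→y is +6, p→w is +7, i→q is +8, n→w is +9 — the shift increases by 1 each position. Letter i (0-indexed) is shifted by i+6, so successive shifts are 6, 7, 8, ….
Undoing it on mlvred: m−6=g, l−7=e, v−8=n, r−9=i, e−10=u, d−11=s.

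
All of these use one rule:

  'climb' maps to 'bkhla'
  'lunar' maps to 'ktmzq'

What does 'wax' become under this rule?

vzw

Compare letters: c→b is +25, l→k is +25, i→h is +25 — a constant shift. It's a constant shift of +25 (ROT25).
For wax: w+25=v, a+25=z, x+25=w.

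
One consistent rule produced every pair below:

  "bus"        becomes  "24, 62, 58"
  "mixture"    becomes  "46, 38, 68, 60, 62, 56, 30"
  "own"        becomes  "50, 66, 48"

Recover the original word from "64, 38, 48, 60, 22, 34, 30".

vintage

b(#2)→24 and u(#21)→62: differences scale by 2, so n = 2·pos + 20. Each letter becomes 2×(its alphabet position, a=1..z=26) + 20.
Decoding 64, 38, 48, 60, 22, 34, 30: 64→(64−20)÷2=22=v, 38→(38−20)÷2=9=i, 48→(48−20)÷2=14=n, 60→(60−20)÷2=20=t, 22→(22−20)÷2=1=a, 34→(34−20)÷2=7=g, 30→(30−20)÷2=5=e.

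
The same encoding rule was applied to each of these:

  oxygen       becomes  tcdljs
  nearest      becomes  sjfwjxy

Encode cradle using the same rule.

It's a constant shift of +5 (ROT5).
Applying it to cradle: c+5=h, r+5=w, a+5=f, d+5=i, l+5=q, e+5=j.

hwfiqj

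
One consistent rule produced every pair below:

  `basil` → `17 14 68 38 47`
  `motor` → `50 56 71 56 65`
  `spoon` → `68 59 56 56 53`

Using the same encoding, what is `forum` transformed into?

b(#2)→17 and a(#1)→14: differences scale by 3, so n = 3·pos + 11. The formula is n = 3×(alphabet index, a=1) + 11.
Applying it to forum: f=6→29, o=15→56, r=18→65, u=21→74, m=13→50.

29 56 65 74 50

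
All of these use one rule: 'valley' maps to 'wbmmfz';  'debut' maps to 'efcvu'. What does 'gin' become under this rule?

Compare letters: v→w is +1, a→b is +1, l→m is +1 — a constant shift. This is a Caesar cipher with shift 1.
On gin: g+1=h, i+1=j, n+1=o.

hjo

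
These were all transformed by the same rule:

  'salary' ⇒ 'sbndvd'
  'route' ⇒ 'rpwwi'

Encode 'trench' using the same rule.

Letter i (0-indexed) is shifted by i+0, so successive shifts are 0, 1, 2, ….
Applying it to trench: t+0=t, r+1=s, e+2=g, n+3=q, c+4=g, h+5=m.

tsgqgm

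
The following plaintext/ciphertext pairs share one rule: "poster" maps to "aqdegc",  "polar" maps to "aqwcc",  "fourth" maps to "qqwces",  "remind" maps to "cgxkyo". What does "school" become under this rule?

dnsqqw

The shift depends on letter class: consonant p→a is +11, but vowel o→q is +2. The rule splits by letter class: vowels +2, consonants +11.
For school: s(cons)+11=d, c(cons)+11=n, h(cons)+11=s, o(vowel)+2=q, o(vowel)+2=q, l(cons)+11=w.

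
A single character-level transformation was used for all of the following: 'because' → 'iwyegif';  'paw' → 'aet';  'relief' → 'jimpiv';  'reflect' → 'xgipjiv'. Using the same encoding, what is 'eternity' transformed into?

The output letters match the input read backwards, each shifted +4: because reversed is esuaceb. Read the word backwards and shift each letter +4.
Applying it to eternity: reverse → ytinrete; then shift: y+4=c, t+4=x, i+4=m, n+4=r, r+4=v, e+4=i, t+4=x, e+4=i.

cxmrvixi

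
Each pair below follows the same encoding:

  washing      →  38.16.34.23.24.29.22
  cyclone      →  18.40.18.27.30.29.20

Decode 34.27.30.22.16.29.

w is letter #23 and maps to 38: an offset of 15. Each letter is replaced by its alphabet position (a=1..z=26) + 15.
Decoding 34.27.30.22.16.29: 34→(34−15)÷1=19=s, 27→(27−15)÷1=12=l, 30→(30−15)÷1=15=o, 22→(22−15)÷1=7=g, 16→(16−15)÷1=1=a, 29→(29−15)÷1=14=n.

slogan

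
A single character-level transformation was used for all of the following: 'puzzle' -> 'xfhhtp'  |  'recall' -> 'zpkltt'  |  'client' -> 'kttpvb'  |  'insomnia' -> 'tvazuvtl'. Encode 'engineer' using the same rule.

pvotvppz

The shift depends on letter class: consonant p→x is +8, but vowel u→f is +11. Vowels shift forward by 11 and consonants shift forward by 8.
On engineer: e(vowel)+11=p, n(cons)+8=v, g(cons)+8=o, i(vowel)+11=t, n(cons)+8=v, e(vowel)+11=p, e(vowel)+11=p, r(cons)+8=z.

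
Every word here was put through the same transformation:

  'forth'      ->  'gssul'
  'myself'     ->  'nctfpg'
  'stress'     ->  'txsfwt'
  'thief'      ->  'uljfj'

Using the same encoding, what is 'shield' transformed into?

Shifts by position in forth: pos 0: f→g (+1), pos 1: o→s (+4), pos 2: r→s (+1), pos 3: t→u (+1), pos 4: h→l (+4) — repeating every 3. A repeating key of period 3 is used — shifts +1, +4, +1 over and over.
For shield: s+1=t, h+4=l, i+1=j, e+1=f, l+4=p, d+1=e.

tljfpe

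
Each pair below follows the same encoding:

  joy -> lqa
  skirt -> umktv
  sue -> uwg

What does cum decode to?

Compare letters: j→l is +2, o→q is +2, y→a is +2 — a constant shift. It's a constant shift of +2 (ROT2).
Undoing it on cum: c−2=a, u−2=s, m−2=k.

ask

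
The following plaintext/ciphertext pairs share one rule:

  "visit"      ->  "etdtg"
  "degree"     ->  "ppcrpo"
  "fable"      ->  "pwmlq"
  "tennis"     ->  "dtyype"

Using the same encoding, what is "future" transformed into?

The output letters match the input read backwards, each shifted +11: visit reversed is tisiv. Read the word backwards and shift each letter +11.
On future: reverse → erutuf; then shift: e+11=p, r+11=c, u+11=f, t+11=e, u+11=f, f+11=q.

pcfefq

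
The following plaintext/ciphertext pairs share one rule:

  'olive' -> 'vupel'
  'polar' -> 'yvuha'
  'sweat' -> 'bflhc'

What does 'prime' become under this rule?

yapvl

The rule splits by letter class: vowels +7, consonants +9.
On prime: p(cons)+9=y, r(cons)+9=a, i(vowel)+7=p, m(cons)+9=v, e(vowel)+7=l.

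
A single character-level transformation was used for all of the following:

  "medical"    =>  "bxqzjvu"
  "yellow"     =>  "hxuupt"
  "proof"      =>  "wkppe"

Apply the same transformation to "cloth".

jupys

m(12)→b(1) and e(4)→x(23) fit y≡7x+21 (mod 26); the inverse of 7 mod 26 is 15. Treating letters as 0–25, the rule is x ↦ 7x + 21 (mod 26).
For cloth: c(2)→7·2+21≡9=j; l(11)→7·11+21≡20=u; o(14)→7·14+21≡15=p; t(19)→7·19+21≡24=y; h(7)→7·7+21≡18=s (all mod 26).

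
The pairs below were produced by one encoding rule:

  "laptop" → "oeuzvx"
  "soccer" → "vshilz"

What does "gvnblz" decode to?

Each letter shifts forward by (position + 3), i.e. 3, 4, 5, … — the shift grows by one for each successive letter.
Reversing it on gvnblz: g−3=d, v−4=r, n−5=i, b−6=v, l−7=e, z−8=r.

driver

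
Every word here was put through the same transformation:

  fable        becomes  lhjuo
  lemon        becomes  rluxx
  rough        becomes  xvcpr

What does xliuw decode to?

realm

In fable: f→l is +6, a→h is +7, b→j is +8, l→u is +9 — the shift increases by 1 each position. Letter i (0-indexed) is shifted by i+6, so successive shifts are 6, 7, 8, ….
Decoding xliuw: x−6=r, l−7=e, i−8=a, u−9=l, w−10=m.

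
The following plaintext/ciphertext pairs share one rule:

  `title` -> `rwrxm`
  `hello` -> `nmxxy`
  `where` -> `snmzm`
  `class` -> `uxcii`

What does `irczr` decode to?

t(19)→r(17) and i(8)→w(22) fit y≡9x+2 (mod 26); the inverse of 9 mod 26 is 3. This is an affine cipher: with a=0,…,z=25, each position x becomes (9x+2) mod 26.
Undoing it on irczr: i(8)→3·(8−2)≡18=s; r(17)→3·(17−2)≡19=t; c(2)→3·(2−2)≡0=a; z(25)→3·(25−2)≡17=r; r(17)→3·(17−2)≡19=t (all mod 26).

start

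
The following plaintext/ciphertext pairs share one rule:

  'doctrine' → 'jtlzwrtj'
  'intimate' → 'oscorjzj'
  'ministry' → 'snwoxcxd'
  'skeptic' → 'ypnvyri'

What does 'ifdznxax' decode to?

Shifts by position in doctrine: pos 0: d→j (+6), pos 1: o→t (+5), pos 2: c→l (+9), pos 3: t→z (+6), pos 4: r→w (+5), pos 5: i→r (+9) — repeating every 3. A repeating key of period 3 is used — shifts +6, +5, +9 over and over.
Undoing it on ifdznxax: i−6=c, f−5=a, d−9=u, z−6=t, n−5=i, x−9=o, a−6=u, x−5=s.

cautious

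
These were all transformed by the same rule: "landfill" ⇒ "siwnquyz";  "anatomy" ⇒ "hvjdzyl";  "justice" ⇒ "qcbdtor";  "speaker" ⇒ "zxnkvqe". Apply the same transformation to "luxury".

Letter i (0-indexed) is shifted by i+7, so successive shifts are 7, 8, 9, ….
For luxury: l+7=s, u+8=c, x+9=g, u+10=e, r+11=c, y+12=k.

scgeck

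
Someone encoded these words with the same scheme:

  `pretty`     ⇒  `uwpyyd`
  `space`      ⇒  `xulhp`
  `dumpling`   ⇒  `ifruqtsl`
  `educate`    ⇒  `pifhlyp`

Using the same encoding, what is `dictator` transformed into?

The rule splits by letter class: vowels +11, consonants +5.
Applying it to dictator: d(cons)+5=i, i(vowel)+11=t, c(cons)+5=h, t(cons)+5=y, a(vowel)+11=l, t(cons)+5=y, o(vowel)+11=z, r(cons)+5=w.

ithylyzw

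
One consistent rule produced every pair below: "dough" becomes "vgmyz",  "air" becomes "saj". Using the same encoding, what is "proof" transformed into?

Compare letters: d→v is +18, o→g is +18, u→m is +18 — a constant shift. It's a constant shift of +18 (ROT18).
Applying it to proof: p+18=h, r+18=j, o+18=g, o+18=g, f+18=x.

hjggx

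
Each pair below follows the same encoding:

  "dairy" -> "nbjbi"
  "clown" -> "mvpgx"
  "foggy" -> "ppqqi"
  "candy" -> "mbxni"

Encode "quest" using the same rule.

The shift depends on letter class: consonant d→n is +10, but vowel a→b is +1. The rule splits by letter class: vowels +1, consonants +10.
For quest: q(cons)+10=a, u(vowel)+1=v, e(vowel)+1=f, s(cons)+10=c, t(cons)+10=d.

avfcd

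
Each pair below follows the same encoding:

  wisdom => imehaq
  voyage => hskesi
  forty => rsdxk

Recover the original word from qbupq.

exile

It's a Vigenère-style cipher with numeric key [12,4]: position i shifts by key[i mod 2].
Reversing it on qbupq: q−12=e, b−4=x, u−12=i, p−4=l, q−12=e.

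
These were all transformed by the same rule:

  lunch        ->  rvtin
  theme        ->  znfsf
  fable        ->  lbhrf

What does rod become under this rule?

The shift depends on letter class: consonant l→r is +6, but vowel u→v is +1. Two shifts are in play — +1 for a/e/i/o/u, +6 for every other letter.
Applying it to rod: r(cons)+6=x, o(vowel)+1=p, d(cons)+6=j.

xpj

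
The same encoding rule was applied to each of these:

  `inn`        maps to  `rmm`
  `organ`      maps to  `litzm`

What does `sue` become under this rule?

hfv

Each pair mirrors across the alphabet (i↔r, n↔m, n↔m): positions sum to 25. Letters are reflected about the middle of the alphabet (position → 25−position): Atbash.
On sue: s↔h, u↔f, e↔v.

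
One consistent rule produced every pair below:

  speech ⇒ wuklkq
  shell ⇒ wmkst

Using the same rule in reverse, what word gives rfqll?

In speech: s→w is +4, p→u is +5, e→k is +6, e→l is +7 — the shift increases by 1 each position. Letter i (0-indexed) is shifted by i+4, so successive shifts are 4, 5, 6, ….
Decoding rfqll: r−4=n, f−5=a, q−6=k, l−7=e, l−8=d.

naked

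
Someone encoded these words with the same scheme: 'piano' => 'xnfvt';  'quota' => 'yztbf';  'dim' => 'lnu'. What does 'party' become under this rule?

xfzbg

Two shifts are in play — +5 for a/e/i/o/u, +8 for every other letter.
Applying it to party: p(cons)+8=x, a(vowel)+5=f, r(cons)+8=z, t(cons)+8=b, y(cons)+8=g.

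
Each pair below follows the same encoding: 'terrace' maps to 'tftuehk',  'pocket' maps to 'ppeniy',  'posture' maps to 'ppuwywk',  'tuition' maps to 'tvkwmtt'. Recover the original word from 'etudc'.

In terrace: t→t is +0, e→f is +1, r→t is +2, r→u is +3 — the shift increases by 1 each position. Letter i (0-indexed) is shifted by i+0, so successive shifts are 0, 1, 2, ….
Reversing it on etudc: e−0=e, t−1=s, u−2=s, d−3=a, c−4=y.

essay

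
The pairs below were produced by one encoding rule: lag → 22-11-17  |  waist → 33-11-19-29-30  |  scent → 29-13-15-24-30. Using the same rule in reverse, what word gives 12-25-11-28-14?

board

l is letter #12 and maps to 22: an offset of 10. The number is (letter's place in the alphabet, a=1) + 10.
Undoing it on 12-25-11-28-14: 12→(12−10)÷1=2=b, 25→(25−10)÷1=15=o, 11→(11−10)÷1=1=a, 28→(28−10)÷1=18=r, 14→(14−10)÷1=4=d.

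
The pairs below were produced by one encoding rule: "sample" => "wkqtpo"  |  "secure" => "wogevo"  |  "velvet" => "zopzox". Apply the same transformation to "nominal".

ryqsrkp

The shift depends on letter class: consonant s→w is +4, but vowel a→k is +10. The rule splits by letter class: vowels +10, consonants +4.
Applying it to nominal: n(cons)+4=r, o(vowel)+10=y, m(cons)+4=q, i(vowel)+10=s, n(cons)+4=r, a(vowel)+10=k, l(cons)+4=p.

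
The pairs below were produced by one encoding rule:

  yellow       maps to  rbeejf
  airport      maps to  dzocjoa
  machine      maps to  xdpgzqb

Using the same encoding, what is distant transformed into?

y(24)→r(17) and e(4)→b(1) fit y≡19x+3 (mod 26); the inverse of 19 mod 26 is 11. Treating letters as 0–25, the rule is x ↦ 19x + 3 (mod 26).
On distant: d(3)→19·3+3≡8=i; i(8)→19·8+3≡25=z; s(18)→19·18+3≡7=h; t(19)→19·19+3≡0=a; a(0)→19·0+3≡3=d; n(13)→19·13+3≡16=q; t(19)→19·19+3≡0=a (all mod 26).

izhadqa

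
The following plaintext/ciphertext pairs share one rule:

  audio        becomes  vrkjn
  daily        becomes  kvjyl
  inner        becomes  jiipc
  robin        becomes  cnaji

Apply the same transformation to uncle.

rifyp

a(0)→v(21) and u(20)→r(17) fit y≡5x+21 (mod 26); the inverse of 5 mod 26 is 21. Each letter's alphabet position (a=0..z=25) is mapped through 5·x+21 mod 26 — an affine cipher.
Applying it to uncle: u(20)→5·20+21≡17=r; n(13)→5·13+21≡8=i; c(2)→5·2+21≡5=f; l(11)→5·11+21≡24=y; e(4)→5·4+21≡15=p (all mod 26).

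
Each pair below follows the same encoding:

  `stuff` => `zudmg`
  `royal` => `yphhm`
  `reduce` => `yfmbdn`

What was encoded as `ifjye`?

The shifts repeat in a cycle of length 3: positions 0,1,… shift by +7, +1, +9, then the pattern repeats.
Decoding ifjye: i−7=b, f−1=e, j−9=a, y−7=r, e−1=d.

beard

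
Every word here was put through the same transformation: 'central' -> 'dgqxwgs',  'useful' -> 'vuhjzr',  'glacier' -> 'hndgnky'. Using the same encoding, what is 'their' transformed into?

ujhmw

In central: c→d is +1, e→g is +2, n→q is +3, t→x is +4 — the shift increases by 1 each position. Letter i (0-indexed) is shifted by i+1, so successive shifts are 1, 2, 3, ….
On their: t+1=u, h+2=j, e+3=h, i+4=m, r+5=w.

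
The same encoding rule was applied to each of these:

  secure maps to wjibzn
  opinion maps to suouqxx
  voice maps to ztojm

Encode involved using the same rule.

msbvteoo

In secure: s→w is +4, e→j is +5, c→i is +6, u→b is +7 — the shift increases by 1 each position. The shift increases by 1 at each position, starting from +4: 4, 5, 6, ….
For involved: i+4=m, n+5=s, v+6=b, o+7=v, l+8=t, v+9=e, e+10=o, d+11=o.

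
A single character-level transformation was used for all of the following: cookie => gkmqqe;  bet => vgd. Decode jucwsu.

squash

The output letters match the input read backwards, each shifted +2: cookie reversed is eikooc. Read the word backwards and shift each letter +2.
Undoing it on jucwsu: shift back: j−2=h, u−2=s, c−2=a, w−2=u, s−2=q, u−2=s → hsauqs; then reverse → squash.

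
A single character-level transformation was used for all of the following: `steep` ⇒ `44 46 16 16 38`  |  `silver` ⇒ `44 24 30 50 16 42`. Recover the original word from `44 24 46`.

s(#19)→44 and t(#20)→46: differences scale by 2, so n = 2·pos + 6. With a=1..z=26, the number is 2·pos + 6.
Decoding 44 24 46: 44→(44−6)÷2=19=s, 24→(24−6)÷2=9=i, 46→(46−6)÷2=20=t.

sit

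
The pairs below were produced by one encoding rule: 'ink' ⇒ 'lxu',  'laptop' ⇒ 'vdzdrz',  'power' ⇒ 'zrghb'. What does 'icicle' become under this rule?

Vowels shift forward by 3 and consonants shift forward by 10.
Applying it to icicle: i(vowel)+3=l, c(cons)+10=m, i(vowel)+3=l, c(cons)+10=m, l(cons)+10=v, e(vowel)+3=h.

lmlmvh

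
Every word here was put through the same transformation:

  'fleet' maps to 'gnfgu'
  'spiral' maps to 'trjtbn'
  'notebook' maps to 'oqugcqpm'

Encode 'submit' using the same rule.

Shifts by position in fleet: pos 0: f→g (+1), pos 1: l→n (+2), pos 2: e→f (+1), pos 3: e→g (+2) — repeating every 2. It's a Vigenère-style cipher with numeric key [1,2]: position i shifts by key[i mod 2].
On submit: s+1=t, u+2=w, b+1=c, m+2=o, i+1=j, t+2=v.

twcojv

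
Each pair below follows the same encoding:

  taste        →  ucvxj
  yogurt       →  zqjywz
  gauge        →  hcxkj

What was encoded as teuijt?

screen

In taste: t→u is +1, a→c is +2, s→v is +3, t→x is +4 — the shift increases by 1 each position. Each letter shifts forward by (position + 1), i.e. 1, 2, 3, … — the shift grows by one for each successive letter.
Reversing it on teuijt: t−1=s, e−2=c, u−3=r, i−4=e, j−5=e, t−6=n.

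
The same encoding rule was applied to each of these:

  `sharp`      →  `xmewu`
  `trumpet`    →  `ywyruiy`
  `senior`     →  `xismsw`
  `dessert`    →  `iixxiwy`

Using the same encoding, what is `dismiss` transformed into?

The shift depends on letter class: consonant s→x is +5, but vowel a→e is +4. Two shifts are in play — +4 for a/e/i/o/u, +5 for every other letter.
On dismiss: d(cons)+5=i, i(vowel)+4=m, s(cons)+5=x, m(cons)+5=r, i(vowel)+4=m, s(cons)+5=x, s(cons)+5=x.

imxrmxx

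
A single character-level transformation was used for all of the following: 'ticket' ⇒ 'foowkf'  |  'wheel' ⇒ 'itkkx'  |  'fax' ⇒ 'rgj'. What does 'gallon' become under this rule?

The shift depends on letter class: consonant t→f is +12, but vowel i→o is +6. Vowels shift forward by 6 and consonants shift forward by 12.
Applying it to gallon: g(cons)+12=s, a(vowel)+6=g, l(cons)+12=x, l(cons)+12=x, o(vowel)+6=u, n(cons)+12=z.

sgxxuz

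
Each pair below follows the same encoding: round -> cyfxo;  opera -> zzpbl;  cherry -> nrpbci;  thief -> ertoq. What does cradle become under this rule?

nblnwo

Shifts by position in round: pos 0: r→c (+11), pos 1: o→y (+10), pos 2: u→f (+11), pos 3: n→x (+10) — repeating every 2. A repeating key of period 2 is used — shifts +11, +10 over and over.
On cradle: c+11=n, r+10=b, a+11=l, d+10=n, l+11=w, e+10=o.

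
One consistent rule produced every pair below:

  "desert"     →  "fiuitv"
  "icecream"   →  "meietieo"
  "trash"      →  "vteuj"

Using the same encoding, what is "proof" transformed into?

The shift depends on letter class: consonant d→f is +2, but vowel e→i is +4. Vowels shift forward by 4 and consonants shift forward by 2.
On proof: p(cons)+2=r, r(cons)+2=t, o(vowel)+4=s, o(vowel)+4=s, f(cons)+2=h.

rtssh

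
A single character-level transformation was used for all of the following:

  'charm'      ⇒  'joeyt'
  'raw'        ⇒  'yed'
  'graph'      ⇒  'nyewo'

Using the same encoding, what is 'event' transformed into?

iciua

Two shifts are in play — +4 for a/e/i/o/u, +7 for every other letter.
Applying it to event: e(vowel)+4=i, v(cons)+7=c, e(vowel)+4=i, n(cons)+7=u, t(cons)+7=a.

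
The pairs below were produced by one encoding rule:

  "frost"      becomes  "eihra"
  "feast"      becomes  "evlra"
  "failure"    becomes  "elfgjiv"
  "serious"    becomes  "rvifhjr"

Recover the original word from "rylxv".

This is an affine cipher: with a=0,…,z=25, each position x becomes (9x+11) mod 26.
Decoding rylxv: r(17)→3·(17−11)≡18=s; y(24)→3·(24−11)≡13=n; l(11)→3·(11−11)≡0=a; x(23)→3·(23−11)≡10=k; v(21)→3·(21−11)≡4=e (all mod 26).

snake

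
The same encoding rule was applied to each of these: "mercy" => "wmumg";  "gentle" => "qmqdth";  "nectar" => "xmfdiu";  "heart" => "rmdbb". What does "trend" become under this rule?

Shifts by position in mercy: pos 0: m→w (+10), pos 1: e→m (+8), pos 2: r→u (+3), pos 3: c→m (+10), pos 4: y→g (+8) — repeating every 3. The shifts repeat in a cycle of length 3: positions 0,1,… shift by +10, +8, +3, then the pattern repeats.
Applying it to trend: t+10=d, r+8=z, e+3=h, n+10=x, d+8=l.

dzhxl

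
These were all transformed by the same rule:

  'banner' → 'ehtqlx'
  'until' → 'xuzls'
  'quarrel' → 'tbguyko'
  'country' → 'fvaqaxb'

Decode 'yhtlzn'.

Shifts by position in banner: pos 0: b→e (+3), pos 1: a→h (+7), pos 2: n→t (+6), pos 3: n→q (+3), pos 4: e→l (+7), pos 5: r→x (+6) — repeating every 3. The shifts repeat in a cycle of length 3: positions 0,1,… shift by +3, +7, +6, then the pattern repeats.
Reversing it on yhtlzn: y−3=v, h−7=a, t−6=n, l−3=i, z−7=s, n−6=h.

vanish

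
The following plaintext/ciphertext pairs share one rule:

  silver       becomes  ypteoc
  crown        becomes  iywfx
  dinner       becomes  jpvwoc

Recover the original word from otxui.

imply

In silver: s→y is +6, i→p is +7, l→t is +8, v→e is +9 — the shift increases by 1 each position. Each letter shifts forward by (position + 6), i.e. 6, 7, 8, … — the shift grows by one for each successive letter.
Undoing it on otxui: o−6=i, t−7=m, x−8=p, u−9=l, i−10=y.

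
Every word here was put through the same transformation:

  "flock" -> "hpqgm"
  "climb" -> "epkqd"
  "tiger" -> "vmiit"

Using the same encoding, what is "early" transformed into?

The shifts repeat in a cycle of length 2: positions 0,1,… shift by +2, +4, then the pattern repeats.
Applying it to early: e+2=g, a+4=e, r+2=t, l+4=p, y+2=a.

getpa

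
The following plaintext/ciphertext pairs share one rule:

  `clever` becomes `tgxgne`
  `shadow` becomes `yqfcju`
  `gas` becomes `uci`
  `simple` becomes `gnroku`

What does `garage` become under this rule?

The output letters match the input read backwards, each shifted +2: clever reversed is revelc. The word is reversed, then every letter is shifted forward by 2.
For garage: reverse → egarag; then shift: e+2=g, g+2=i, a+2=c, r+2=t, a+2=c, g+2=i.

gictci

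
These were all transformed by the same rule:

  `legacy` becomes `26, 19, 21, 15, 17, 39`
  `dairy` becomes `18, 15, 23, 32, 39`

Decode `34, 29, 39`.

The number is (letter's place in the alphabet, a=1) + 14.
Decoding 34, 29, 39: 34→(34−14)÷1=20=t, 29→(29−14)÷1=15=o, 39→(39−14)÷1=25=y.

toy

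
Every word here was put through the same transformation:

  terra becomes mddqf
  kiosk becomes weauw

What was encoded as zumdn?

brain

The output letters match the input read backwards, each shifted +12: terra reversed is arret. Two steps: reverse the string, then apply a Caesar shift of +12.
Undoing it on zumdn: shift back: z−12=n, u−12=i, m−12=a, d−12=r, n−12=b → niarb; then reverse → brain.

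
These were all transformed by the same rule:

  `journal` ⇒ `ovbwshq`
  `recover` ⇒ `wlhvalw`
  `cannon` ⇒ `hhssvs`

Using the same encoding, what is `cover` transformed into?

hvalw

The shift depends on letter class: consonant j→o is +5, but vowel o→v is +7. The rule splits by letter class: vowels +7, consonants +5.
For cover: c(cons)+5=h, o(vowel)+7=v, v(cons)+5=a, e(vowel)+7=l, r(cons)+5=w.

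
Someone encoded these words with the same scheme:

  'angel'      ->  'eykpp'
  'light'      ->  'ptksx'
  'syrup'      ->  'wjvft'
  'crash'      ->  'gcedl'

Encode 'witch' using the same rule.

atxnl

It's a Vigenère-style cipher with numeric key [4,11]: position i shifts by key[i mod 2].
Applying it to witch: w+4=a, i+11=t, t+4=x, c+11=n, h+4=l.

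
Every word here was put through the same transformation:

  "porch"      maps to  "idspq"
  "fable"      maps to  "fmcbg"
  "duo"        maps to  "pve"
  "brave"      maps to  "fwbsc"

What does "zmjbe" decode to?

daily

Read the word backwards and shift each letter +1.
Decoding zmjbe: shift back: z−1=y, m−1=l, j−1=i, b−1=a, e−1=d → yliad; then reverse → daily.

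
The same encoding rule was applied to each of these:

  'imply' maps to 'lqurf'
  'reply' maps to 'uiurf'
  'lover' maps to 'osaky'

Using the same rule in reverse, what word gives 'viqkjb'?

In imply: i→l is +3, m→q is +4, p→u is +5, l→r is +6 — the shift increases by 1 each position. Letter i (0-indexed) is shifted by i+3, so successive shifts are 3, 4, 5, ….
Undoing it on viqkjb: v−3=s, i−4=e, q−5=l, k−6=e, j−7=c, b−8=t.

select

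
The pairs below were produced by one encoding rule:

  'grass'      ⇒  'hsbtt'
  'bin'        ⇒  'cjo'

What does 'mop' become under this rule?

npq

Each letter is shifted forward by 1 in the alphabet (a Caesar shift of +1).
For mop: m+1=n, o+1=p, p+1=q.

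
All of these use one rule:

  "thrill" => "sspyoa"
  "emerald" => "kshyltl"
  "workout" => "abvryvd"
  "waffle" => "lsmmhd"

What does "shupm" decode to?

final

The output letters match the input read backwards, each shifted +7: thrill reversed is llirht. The word is reversed, then every letter is shifted forward by 7.
Decoding shupm: shift back: s−7=l, h−7=a, u−7=n, p−7=i, m−7=f → lanif; then reverse → final.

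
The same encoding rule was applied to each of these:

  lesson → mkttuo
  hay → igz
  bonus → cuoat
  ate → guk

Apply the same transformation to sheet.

Vowels shift forward by 6 and consonants shift forward by 1.
Applying it to sheet: s(cons)+1=t, h(cons)+1=i, e(vowel)+6=k, e(vowel)+6=k, t(cons)+1=u.

tikku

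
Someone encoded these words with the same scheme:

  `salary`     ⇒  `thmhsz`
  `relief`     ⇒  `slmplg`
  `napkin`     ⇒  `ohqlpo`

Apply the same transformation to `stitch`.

tupudi

The shift depends on letter class: consonant s→t is +1, but vowel a→h is +7. The rule splits by letter class: vowels +7, consonants +1.
Applying it to stitch: s(cons)+1=t, t(cons)+1=u, i(vowel)+7=p, t(cons)+1=u, c(cons)+1=d, h(cons)+1=i.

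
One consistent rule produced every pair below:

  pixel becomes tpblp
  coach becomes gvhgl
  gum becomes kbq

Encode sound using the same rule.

The shift depends on letter class: consonant p→t is +4, but vowel i→p is +7. Vowels shift forward by 7 and consonants shift forward by 4.
On sound: s(cons)+4=w, o(vowel)+7=v, u(vowel)+7=b, n(cons)+4=r, d(cons)+4=h.

wvbrh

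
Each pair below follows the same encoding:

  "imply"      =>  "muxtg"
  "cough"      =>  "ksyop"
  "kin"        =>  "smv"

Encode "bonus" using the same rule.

jsvya

The shift depends on letter class: consonant m→u is +8, but vowel i→m is +4. Two shifts are in play — +4 for a/e/i/o/u, +8 for every other letter.
For bonus: b(cons)+8=j, o(vowel)+4=s, n(cons)+8=v, u(vowel)+4=y, s(cons)+8=a.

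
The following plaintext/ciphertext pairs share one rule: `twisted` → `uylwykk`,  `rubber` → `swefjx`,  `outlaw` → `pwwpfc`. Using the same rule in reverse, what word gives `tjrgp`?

shock

In twisted: t→u is +1, w→y is +2, i→l is +3, s→w is +4 — the shift increases by 1 each position. The shift increases by 1 at each position, starting from +1: 1, 2, 3, ….
Undoing it on tjrgp: t−1=s, j−2=h, r−3=o, g−4=c, p−5=k.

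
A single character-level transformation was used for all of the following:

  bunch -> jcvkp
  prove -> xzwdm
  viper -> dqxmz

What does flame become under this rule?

This is a Caesar cipher with shift 8.
On flame: f+8=n, l+8=t, a+8=i, m+8=u, e+8=m.

ntium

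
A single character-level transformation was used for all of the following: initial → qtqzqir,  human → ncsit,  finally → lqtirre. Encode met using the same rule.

smz

The shift depends on letter class: consonant n→t is +6, but vowel i→q is +8. Vowels shift forward by 8 and consonants shift forward by 6.
Applying it to met: m(cons)+6=s, e(vowel)+8=m, t(cons)+6=z.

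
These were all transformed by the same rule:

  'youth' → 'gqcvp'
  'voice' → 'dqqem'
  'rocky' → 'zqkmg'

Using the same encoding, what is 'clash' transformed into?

kniup

Shifts by position in youth: pos 0: y→g (+8), pos 1: o→q (+2), pos 2: u→c (+8), pos 3: t→v (+2) — repeating every 2. A repeating key of period 2 is used — shifts +8, +2 over and over.
For clash: c+8=k, l+2=n, a+8=i, s+2=u, h+8=p.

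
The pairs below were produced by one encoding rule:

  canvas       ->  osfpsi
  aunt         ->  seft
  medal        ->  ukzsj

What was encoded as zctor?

ditch

c(2)→o(14) and a(0)→s(18) fit y≡11x+18 (mod 26); the inverse of 11 mod 26 is 19. This is an affine cipher: with a=0,…,z=25, each position x becomes (11x+18) mod 26.
Reversing it on zctor: z(25)→19·(25−18)≡3=d; c(2)→19·(2−18)≡8=i; t(19)→19·(19−18)≡19=t; o(14)→19·(14−18)≡2=c; r(17)→19·(17−18)≡7=h (all mod 26).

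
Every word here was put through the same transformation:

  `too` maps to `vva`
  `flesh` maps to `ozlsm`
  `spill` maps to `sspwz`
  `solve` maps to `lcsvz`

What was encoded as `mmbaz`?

The output letters match the input read backwards, each shifted +7: too reversed is oot. The word is reversed, then every letter is shifted forward by 7.
Decoding mmbaz: shift back: m−7=f, m−7=f, b−7=u, a−7=t, z−7=s → ffuts; then reverse → stuff.

stuff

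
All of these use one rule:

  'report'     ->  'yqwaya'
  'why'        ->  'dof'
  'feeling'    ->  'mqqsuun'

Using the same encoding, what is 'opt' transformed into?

awa

Two shifts are in play — +12 for a/e/i/o/u, +7 for every other letter.
For opt: o(vowel)+12=a, p(cons)+7=w, t(cons)+7=a.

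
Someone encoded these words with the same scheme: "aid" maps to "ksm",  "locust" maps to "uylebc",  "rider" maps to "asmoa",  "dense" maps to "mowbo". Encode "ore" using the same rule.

The shift depends on letter class: consonant d→m is +9, but vowel a→k is +10. Two shifts are in play — +10 for a/e/i/o/u, +9 for every other letter.
Applying it to ore: o(vowel)+10=y, r(cons)+9=a, e(vowel)+10=o.

yao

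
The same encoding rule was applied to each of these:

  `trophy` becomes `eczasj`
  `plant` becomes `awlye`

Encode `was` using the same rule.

Each letter is shifted forward by 11 in the alphabet (a Caesar shift of +11).
Applying it to was: w+11=h, a+11=l, s+11=d.

hld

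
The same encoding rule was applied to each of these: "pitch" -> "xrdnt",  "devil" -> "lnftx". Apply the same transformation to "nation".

vjdtaa

In pitch: p→x is +8, i→r is +9, t→d is +10, c→n is +11 — the shift increases by 1 each position. The shift increases by 1 at each position, starting from +8: 8, 9, 10, ….
On nation: n+8=v, a+9=j, t+10=d, i+11=t, o+12=a, n+13=a.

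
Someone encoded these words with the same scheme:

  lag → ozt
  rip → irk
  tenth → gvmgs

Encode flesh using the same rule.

uovhs

This is the alphabet-reversal cipher (Atbash): a becomes z, b becomes y, etc.
For flesh: f↔u, l↔o, e↔v, s↔h, h↔s.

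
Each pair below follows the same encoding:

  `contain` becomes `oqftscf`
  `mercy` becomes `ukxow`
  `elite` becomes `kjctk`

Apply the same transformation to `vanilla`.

c(2)→o(14) and o(14)→q(16) fit y≡11x+18 (mod 26); the inverse of 11 mod 26 is 19. Each letter's alphabet position (a=0..z=25) is mapped through 11·x+18 mod 26 — an affine cipher.
Applying it to vanilla: v(21)→11·21+18≡15=p; a(0)→11·0+18≡18=s; n(13)→11·13+18≡5=f; i(8)→11·8+18≡2=c; l(11)→11·11+18≡9=j; l(11)→11·11+18≡9=j; a(0)→11·0+18≡18=s (all mod 26).

psfcjjs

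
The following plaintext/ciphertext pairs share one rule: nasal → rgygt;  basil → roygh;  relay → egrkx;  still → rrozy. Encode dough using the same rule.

nmauj

The word is reversed, then every letter is shifted forward by 6.
On dough: reverse → hguod; then shift: h+6=n, g+6=m, u+6=a, o+6=u, d+6=j.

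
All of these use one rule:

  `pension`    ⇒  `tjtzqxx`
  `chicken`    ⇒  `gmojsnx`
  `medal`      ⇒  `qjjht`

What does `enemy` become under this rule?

In pension: p→t is +4, e→j is +5, n→t is +6, s→z is +7 — the shift increases by 1 each position. The shift increases by 1 at each position, starting from +4: 4, 5, 6, ….
For enemy: e+4=i, n+5=s, e+6=k, m+7=t, y+8=g.

isktg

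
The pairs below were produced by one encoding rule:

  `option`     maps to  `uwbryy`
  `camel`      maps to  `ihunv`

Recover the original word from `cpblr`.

Letter i (0-indexed) is shifted by i+6, so successive shifts are 6, 7, 8, ….
Undoing it on cpblr: c−6=w, p−7=i, b−8=t, l−9=c, r−10=h.

witch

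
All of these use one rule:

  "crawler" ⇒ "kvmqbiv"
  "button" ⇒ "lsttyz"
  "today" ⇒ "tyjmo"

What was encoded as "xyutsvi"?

Each letter's alphabet position (a=0..z=25) is mapped through 25·x+12 mod 26 — an affine cipher.
Decoding xyutsvi: x(23)→25·(23−12)≡15=p; y(24)→25·(24−12)≡14=o; u(20)→25·(20−12)≡18=s; t(19)→25·(19−12)≡19=t; s(18)→25·(18−12)≡20=u; v(21)→25·(21−12)≡17=r; i(8)→25·(8−12)≡4=e (all mod 26).

posture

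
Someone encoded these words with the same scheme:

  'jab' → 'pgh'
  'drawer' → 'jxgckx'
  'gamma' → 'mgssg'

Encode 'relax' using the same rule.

xkrgd

Compare letters: j→p is +6, a→g is +6, b→h is +6 — a constant shift. This is a Caesar cipher with shift 6.
Applying it to relax: r+6=x, e+6=k, l+6=r, a+6=g, x+6=d.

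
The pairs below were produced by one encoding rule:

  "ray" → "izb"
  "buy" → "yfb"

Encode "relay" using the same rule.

Letters are reflected about the middle of the alphabet (position → 25−position): Atbash.
Applying it to relay: r↔i, e↔v, l↔o, a↔z, y↔b.

ivozb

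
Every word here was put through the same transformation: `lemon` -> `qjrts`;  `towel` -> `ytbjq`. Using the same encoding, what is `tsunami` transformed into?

yxzsfrn

Compare letters: l→q is +5, e→j is +5, m→r is +5 — a constant shift. Each letter is shifted forward by 5 in the alphabet (a Caesar shift of +5).
On tsunami: t+5=y, s+5=x, u+5=z, n+5=s, a+5=f, m+5=r, i+5=n.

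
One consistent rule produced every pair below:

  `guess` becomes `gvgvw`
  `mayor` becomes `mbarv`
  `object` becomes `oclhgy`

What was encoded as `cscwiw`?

In guess: g→g is +0, u→v is +1, e→g is +2, s→v is +3 — the shift increases by 1 each position. The shift increases by 1 at each position, starting from +0: 0, 1, 2, ….
Undoing it on cscwiw: c−0=c, s−1=r, c−2=a, w−3=t, i−4=e, w−5=r.

crater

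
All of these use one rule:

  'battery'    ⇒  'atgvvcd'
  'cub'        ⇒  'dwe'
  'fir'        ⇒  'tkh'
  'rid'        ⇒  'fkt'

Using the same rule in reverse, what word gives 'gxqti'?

The output letters match the input read backwards, each shifted +2: battery reversed is yrettab. Two steps: reverse the string, then apply a Caesar shift of +2.
Reversing it on gxqti: shift back: g−2=e, x−2=v, q−2=o, t−2=r, i−2=g → evorg; then reverse → grove.

grove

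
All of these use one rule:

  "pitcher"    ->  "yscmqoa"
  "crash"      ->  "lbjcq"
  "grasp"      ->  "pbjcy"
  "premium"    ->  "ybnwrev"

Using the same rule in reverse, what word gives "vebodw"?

Shifts by position in pitcher: pos 0: p→y (+9), pos 1: i→s (+10), pos 2: t→c (+9), pos 3: c→m (+10) — repeating every 2. The shifts repeat in a cycle of length 2: positions 0,1,… shift by +9, +10, then the pattern repeats.
Undoing it on vebodw: v−9=m, e−10=u, b−9=s, o−10=e, d−9=u, w−10=m.

museum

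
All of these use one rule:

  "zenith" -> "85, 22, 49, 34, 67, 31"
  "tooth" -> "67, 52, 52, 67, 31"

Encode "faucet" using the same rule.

z(#26)→85 and e(#5)→22: differences scale by 3, so n = 3·pos + 7. The formula is n = 3×(alphabet index, a=1) + 7.
For faucet: f=6→25, a=1→10, u=21→70, c=3→16, e=5→22, t=20→67.

25, 10, 70, 16, 22, 67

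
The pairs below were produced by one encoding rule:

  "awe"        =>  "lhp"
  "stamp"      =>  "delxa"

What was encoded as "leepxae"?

Every letter moves 11 places later in the alphabet, wrapping around z→a.
Reversing it on leepxae: l−11=a, e−11=t, e−11=t, p−11=e, x−11=m, a−11=p, e−11=t.

attempt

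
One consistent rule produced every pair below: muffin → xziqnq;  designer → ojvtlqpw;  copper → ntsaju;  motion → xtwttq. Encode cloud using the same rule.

Shifts by position in muffin: pos 0: m→x (+11), pos 1: u→z (+5), pos 2: f→i (+3), pos 3: f→q (+11), pos 4: i→n (+5), pos 5: n→q (+3) — repeating every 3. A repeating key of period 3 is used — shifts +11, +5, +3 over and over.
Applying it to cloud: c+11=n, l+5=q, o+3=r, u+11=f, d+5=i.

nqrfi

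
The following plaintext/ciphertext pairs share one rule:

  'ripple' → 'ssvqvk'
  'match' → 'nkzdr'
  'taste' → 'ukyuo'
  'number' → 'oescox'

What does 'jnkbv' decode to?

Shifts by position in ripple: pos 0: r→s (+1), pos 1: i→s (+10), pos 2: p→v (+6), pos 3: p→q (+1), pos 4: l→v (+10), pos 5: e→k (+6) — repeating every 3. It's a Vigenère-style cipher with numeric key [1,10,6]: position i shifts by key[i mod 3].
Undoing it on jnkbv: j−1=i, n−10=d, k−6=e, b−1=a, v−10=l.

ideal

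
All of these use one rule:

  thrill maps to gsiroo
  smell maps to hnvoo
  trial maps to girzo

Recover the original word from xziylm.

carbon

Each letter is replaced by its mirror in the alphabet: a↔z, b↔y, c↔x, and so on (the Atbash cipher).
Decoding xziylm: x↔c, z↔a, i↔r, y↔b, l↔o, m↔n.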